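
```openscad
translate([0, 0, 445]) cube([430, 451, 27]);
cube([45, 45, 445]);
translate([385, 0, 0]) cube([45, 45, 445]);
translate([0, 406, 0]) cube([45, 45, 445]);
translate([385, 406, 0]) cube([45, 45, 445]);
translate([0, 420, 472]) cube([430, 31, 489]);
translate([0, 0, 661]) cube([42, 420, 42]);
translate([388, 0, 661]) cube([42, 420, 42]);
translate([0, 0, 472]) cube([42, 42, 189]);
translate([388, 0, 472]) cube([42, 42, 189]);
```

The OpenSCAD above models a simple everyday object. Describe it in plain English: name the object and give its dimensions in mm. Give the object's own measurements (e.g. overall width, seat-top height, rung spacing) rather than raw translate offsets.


A chair. The seat is a 430×451×27 mm slab with its top at z = 472 mm, on four 45×45 mm corner legs (flush with the seat edges, standing on z = 0). A flat backrest 31 mm thick, 489 mm tall, spans the full seat width and rises from the seat top along its +y edge, rear face flush with the rear of the seat. Two armrests of 42×42 mm section run along each side from the seat's front edge to the front of the backrest, top faces 231 mm above the seat top and outer faces flush with the seat's x-edges; a 42×42 mm post under the front of each armrest stands on the seat at the front corner.


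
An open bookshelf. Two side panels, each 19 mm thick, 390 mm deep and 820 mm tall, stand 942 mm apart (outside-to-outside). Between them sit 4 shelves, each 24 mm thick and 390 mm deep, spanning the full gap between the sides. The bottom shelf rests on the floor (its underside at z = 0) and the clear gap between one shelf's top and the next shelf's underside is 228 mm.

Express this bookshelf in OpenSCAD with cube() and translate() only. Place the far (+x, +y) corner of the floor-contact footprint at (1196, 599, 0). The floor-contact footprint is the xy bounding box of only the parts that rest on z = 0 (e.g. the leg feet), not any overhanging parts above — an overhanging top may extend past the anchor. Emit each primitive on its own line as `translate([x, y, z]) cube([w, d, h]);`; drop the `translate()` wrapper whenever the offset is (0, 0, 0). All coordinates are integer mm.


translate([254, 209, 0]) cube([19, 390, 820]);
translate([1177, 209, 0]) cube([19, 390, 820]);
translate([273, 209, 0]) cube([904, 390, 24]);
translate([273, 209, 252]) cube([904, 390, 24]);
translate([273, 209, 504]) cube([904, 390, 24]);
translate([273, 209, 756]) cube([904, 390, 24]);


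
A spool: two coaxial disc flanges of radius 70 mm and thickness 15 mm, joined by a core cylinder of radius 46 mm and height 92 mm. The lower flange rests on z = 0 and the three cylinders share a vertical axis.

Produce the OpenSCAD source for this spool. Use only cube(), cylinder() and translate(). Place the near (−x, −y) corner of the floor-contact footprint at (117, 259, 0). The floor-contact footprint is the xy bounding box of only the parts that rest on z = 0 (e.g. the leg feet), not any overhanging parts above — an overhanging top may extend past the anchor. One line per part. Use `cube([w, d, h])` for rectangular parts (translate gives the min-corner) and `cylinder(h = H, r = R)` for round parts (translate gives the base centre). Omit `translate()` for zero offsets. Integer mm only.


translate([187, 329, 0]) cylinder(h = 15, r = 70);
translate([187, 329, 15]) cylinder(h = 92, r = 46);
translate([187, 329, 107]) cylinder(h = 15, r = 70);


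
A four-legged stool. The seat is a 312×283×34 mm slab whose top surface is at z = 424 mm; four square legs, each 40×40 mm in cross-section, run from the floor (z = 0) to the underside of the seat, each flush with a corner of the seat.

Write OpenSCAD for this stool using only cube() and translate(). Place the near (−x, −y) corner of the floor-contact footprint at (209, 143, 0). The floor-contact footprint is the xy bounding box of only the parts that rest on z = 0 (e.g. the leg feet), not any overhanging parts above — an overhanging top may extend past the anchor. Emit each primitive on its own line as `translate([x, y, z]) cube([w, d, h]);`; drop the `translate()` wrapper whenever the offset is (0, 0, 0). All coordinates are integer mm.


// leg_h = 424 - 34 = 390
translate([209, 143, 390]) cube([312, 283, 34]);
translate([209, 143, 0]) cube([40, 40, 390]);
translate([481, 143, 0]) cube([40, 40, 390]);
translate([209, 386, 0]) cube([40, 40, 390]);
translate([481, 386, 0]) cube([40, 40, 390]);


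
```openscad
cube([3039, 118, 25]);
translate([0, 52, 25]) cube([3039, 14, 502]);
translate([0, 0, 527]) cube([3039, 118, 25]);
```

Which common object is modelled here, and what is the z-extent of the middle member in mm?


An I-beam. The web height is 502 mm.

Two wide flanges with a thin centred web — an I-beam. Overall 552 mm minus two 25 mm flanges gives a web of 552 − 2·25 = 502 mm.


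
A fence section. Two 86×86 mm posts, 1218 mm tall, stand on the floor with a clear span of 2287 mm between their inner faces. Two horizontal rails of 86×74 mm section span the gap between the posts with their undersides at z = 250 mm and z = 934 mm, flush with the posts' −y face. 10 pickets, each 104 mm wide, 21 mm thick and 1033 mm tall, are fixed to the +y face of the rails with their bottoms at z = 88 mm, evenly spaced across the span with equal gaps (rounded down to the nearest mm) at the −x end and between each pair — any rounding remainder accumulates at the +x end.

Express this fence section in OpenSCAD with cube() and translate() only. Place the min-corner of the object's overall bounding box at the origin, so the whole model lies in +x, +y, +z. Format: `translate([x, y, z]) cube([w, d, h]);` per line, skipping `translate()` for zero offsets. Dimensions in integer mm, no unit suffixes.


cube([86, 86, 1218]);
translate([2373, 0, 0]) cube([86, 86, 1218]);
translate([86, 0, 250]) cube([2287, 86, 74]);
translate([86, 0, 934]) cube([2287, 86, 74]);
translate([199, 86, 88]) cube([104, 21, 1033]);
translate([416, 86, 88]) cube([104, 21, 1033]);
translate([633, 86, 88]) cube([104, 21, 1033]);
translate([850, 86, 88]) cube([104, 21, 1033]);
translate([1067, 86, 88]) cube([104, 21, 1033]);
translate([1284, 86, 88]) cube([104, 21, 1033]);
translate([1501, 86, 88]) cube([104, 21, 1033]);
translate([1718, 86, 88]) cube([104, 21, 1033]);
translate([1935, 86, 88]) cube([104, 21, 1033]);
translate([2152, 86, 88]) cube([104, 21, 1033]);


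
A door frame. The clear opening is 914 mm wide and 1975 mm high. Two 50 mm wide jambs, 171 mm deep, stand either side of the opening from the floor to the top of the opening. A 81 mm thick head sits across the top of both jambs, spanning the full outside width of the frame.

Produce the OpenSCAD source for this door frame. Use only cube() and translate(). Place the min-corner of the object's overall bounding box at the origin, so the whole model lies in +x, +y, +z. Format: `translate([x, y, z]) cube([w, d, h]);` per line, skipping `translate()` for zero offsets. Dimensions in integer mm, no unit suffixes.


cube([50, 171, 1975]);
translate([964, 0, 0]) cube([50, 171, 1975]);
translate([0, 0, 1975]) cube([1014, 171, 81]);


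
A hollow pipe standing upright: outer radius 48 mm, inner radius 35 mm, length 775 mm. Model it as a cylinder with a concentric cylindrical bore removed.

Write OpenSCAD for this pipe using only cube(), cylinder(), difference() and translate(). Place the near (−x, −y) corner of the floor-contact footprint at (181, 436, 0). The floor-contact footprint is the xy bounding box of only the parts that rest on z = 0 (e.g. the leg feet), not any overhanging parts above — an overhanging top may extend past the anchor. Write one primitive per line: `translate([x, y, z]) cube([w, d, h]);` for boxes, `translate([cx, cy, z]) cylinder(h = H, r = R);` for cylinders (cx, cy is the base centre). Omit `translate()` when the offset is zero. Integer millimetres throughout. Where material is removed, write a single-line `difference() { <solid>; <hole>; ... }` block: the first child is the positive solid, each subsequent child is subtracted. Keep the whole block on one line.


difference() { translate([229, 484, 0]) cylinder(h = 775, r = 48); translate([229, 484, 0]) cylinder(h = 775, r = 35); }


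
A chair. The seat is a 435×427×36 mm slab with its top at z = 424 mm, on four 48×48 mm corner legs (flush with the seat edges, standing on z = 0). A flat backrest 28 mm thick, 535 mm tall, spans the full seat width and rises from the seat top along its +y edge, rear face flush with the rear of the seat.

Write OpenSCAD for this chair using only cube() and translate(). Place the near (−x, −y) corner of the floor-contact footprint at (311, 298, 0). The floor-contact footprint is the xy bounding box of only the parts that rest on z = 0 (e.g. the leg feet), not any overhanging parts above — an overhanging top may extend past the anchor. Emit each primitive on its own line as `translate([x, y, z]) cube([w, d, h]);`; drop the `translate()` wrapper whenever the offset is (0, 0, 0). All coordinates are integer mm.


translate([311, 298, 388]) cube([435, 427, 36]);
translate([311, 298, 0]) cube([48, 48, 388]);
translate([698, 298, 0]) cube([48, 48, 388]);
translate([311, 677, 0]) cube([48, 48, 388]);
translate([698, 677, 0]) cube([48, 48, 388]);
translate([311, 697, 424]) cube([435, 28, 535]);


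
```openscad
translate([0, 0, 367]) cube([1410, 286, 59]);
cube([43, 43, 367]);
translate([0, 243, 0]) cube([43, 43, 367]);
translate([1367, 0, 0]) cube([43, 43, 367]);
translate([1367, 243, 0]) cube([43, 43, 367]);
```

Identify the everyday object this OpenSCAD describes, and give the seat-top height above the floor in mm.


A bench. The seat-top height is 426 mm.

A long slab on four corner posts — a bench. The slab sits at z = 367 with thickness 59, so the top is 367 + 59 = 426 mm.


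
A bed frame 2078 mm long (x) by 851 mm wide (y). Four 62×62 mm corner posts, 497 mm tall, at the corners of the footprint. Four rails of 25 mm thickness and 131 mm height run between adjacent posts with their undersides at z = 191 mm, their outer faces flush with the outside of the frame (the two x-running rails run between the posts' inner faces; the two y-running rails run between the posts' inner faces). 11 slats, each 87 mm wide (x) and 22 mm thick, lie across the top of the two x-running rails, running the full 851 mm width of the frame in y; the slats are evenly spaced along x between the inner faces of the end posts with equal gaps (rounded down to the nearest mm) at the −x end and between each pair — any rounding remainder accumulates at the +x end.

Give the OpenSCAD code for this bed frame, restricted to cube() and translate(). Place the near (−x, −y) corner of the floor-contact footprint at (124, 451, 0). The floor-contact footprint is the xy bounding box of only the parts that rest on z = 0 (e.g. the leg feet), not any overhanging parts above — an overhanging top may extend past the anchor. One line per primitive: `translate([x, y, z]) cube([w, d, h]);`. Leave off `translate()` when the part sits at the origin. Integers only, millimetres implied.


// slat z = rail_z + rail_h = 191 + 131 = 322
// slat gap = ⌊(1954 − 11·87) / 12⌋ = 83
translate([124, 451, 0]) cube([62, 62, 497]);
translate([124, 1240, 0]) cube([62, 62, 497]);
translate([2140, 451, 0]) cube([62, 62, 497]);
translate([2140, 1240, 0]) cube([62, 62, 497]);
translate([186, 451, 191]) cube([1954, 25, 131]);
translate([186, 1277, 191]) cube([1954, 25, 131]);
translate([124, 513, 191]) cube([25, 727, 131]);
translate([2177, 513, 191]) cube([25, 727, 131]);
translate([269, 451, 322]) cube([87, 851, 22]);
translate([439, 451, 322]) cube([87, 851, 22]);
translate([609, 451, 322]) cube([87, 851, 22]);
translate([779, 451, 322]) cube([87, 851, 22]);
translate([949, 451, 322]) cube([87, 851, 22]);
translate([1119, 451, 322]) cube([87, 851, 22]);
translate([1289, 451, 322]) cube([87, 851, 22]);
translate([1459, 451, 322]) cube([87, 851, 22]);
translate([1629, 451, 322]) cube([87, 851, 22]);
translate([1799, 451, 322]) cube([87, 851, 22]);
translate([1969, 451, 322]) cube([87, 851, 22]);


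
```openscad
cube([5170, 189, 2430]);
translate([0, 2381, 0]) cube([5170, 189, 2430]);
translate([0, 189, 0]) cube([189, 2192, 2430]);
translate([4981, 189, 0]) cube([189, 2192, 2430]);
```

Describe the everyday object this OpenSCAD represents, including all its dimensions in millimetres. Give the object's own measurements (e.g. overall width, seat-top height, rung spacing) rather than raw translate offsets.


The wall frame of a small rectangular building: four walls, each 2430 mm tall and 189 mm thick, enclosing a footprint 5170 mm (x) by 2570 mm (y) outside-to-outside, with no floor or roof. The front and back walls (the −y and +y sides) span the full width; the two side walls fit between them.


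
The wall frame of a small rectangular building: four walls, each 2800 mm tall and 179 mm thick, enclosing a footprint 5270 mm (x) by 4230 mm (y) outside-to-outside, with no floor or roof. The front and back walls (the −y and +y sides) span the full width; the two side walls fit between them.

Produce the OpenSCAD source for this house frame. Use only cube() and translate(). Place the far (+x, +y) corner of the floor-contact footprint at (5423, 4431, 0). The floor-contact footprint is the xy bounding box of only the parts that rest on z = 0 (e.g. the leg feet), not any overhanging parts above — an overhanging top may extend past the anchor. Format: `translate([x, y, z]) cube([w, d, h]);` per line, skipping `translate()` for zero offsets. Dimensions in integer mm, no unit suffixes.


translate([153, 201, 0]) cube([5270, 179, 2800]);
translate([153, 4252, 0]) cube([5270, 179, 2800]);
translate([153, 380, 0]) cube([179, 3872, 2800]);
translate([5244, 380, 0]) cube([179, 3872, 2800]);


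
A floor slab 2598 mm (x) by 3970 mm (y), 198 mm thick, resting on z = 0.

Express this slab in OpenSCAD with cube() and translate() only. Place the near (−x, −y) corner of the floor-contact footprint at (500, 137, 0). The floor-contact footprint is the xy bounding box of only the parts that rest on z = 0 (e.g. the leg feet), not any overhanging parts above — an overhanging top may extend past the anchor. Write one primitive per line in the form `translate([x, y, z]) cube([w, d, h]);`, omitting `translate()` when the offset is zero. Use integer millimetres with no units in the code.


translate([500, 137, 0]) cube([2598, 3970, 198]);


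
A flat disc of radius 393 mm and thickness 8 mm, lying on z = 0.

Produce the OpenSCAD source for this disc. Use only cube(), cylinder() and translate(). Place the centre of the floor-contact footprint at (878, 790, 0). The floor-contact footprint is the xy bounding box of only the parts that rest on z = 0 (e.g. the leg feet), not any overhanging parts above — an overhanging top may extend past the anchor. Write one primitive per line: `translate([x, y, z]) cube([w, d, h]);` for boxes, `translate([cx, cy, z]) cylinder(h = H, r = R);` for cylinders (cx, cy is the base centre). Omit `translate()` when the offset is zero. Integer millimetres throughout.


translate([878, 790, 0]) cylinder(h = 8, r = 393);


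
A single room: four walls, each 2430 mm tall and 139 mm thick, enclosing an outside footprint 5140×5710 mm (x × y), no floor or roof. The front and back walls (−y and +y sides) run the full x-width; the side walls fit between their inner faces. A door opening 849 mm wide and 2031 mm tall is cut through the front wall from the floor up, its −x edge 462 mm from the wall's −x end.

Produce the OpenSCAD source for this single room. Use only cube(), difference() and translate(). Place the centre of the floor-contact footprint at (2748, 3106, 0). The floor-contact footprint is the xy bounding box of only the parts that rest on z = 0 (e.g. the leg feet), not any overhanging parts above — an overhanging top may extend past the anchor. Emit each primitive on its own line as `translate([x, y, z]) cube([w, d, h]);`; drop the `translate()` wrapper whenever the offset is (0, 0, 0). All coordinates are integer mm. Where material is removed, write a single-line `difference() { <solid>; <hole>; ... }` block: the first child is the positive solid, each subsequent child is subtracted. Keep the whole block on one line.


difference() { translate([178, 251, 0]) cube([5140, 139, 2430]); translate([640, 251, 0]) cube([849, 139, 2031]); }
translate([178, 5822, 0]) cube([5140, 139, 2430]);
translate([178, 390, 0]) cube([139, 5432, 2430]);
translate([5179, 390, 0]) cube([139, 5432, 2430]);


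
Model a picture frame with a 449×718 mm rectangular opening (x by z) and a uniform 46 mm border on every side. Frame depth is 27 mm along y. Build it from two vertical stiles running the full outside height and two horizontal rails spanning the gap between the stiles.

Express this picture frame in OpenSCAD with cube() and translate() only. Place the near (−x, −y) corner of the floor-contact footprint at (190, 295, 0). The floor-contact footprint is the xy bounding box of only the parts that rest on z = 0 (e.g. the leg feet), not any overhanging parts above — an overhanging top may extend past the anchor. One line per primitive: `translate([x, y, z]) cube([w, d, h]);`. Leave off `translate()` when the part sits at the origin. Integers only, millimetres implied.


translate([190, 295, 0]) cube([46, 27, 810]);
translate([685, 295, 0]) cube([46, 27, 810]);
translate([236, 295, 0]) cube([449, 27, 46]);
translate([236, 295, 764]) cube([449, 27, 46]);


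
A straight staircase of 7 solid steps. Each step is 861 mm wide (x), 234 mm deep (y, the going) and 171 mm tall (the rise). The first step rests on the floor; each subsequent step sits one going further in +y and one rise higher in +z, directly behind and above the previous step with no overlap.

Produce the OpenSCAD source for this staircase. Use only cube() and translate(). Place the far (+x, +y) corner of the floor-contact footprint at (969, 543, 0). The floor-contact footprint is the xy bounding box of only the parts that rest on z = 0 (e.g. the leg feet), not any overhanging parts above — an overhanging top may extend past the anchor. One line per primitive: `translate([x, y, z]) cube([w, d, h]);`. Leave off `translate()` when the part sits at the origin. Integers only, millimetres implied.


translate([108, 309, 0]) cube([861, 234, 171]);
translate([108, 543, 171]) cube([861, 234, 171]);
translate([108, 777, 342]) cube([861, 234, 171]);
translate([108, 1011, 513]) cube([861, 234, 171]);
translate([108, 1245, 684]) cube([861, 234, 171]);
translate([108, 1479, 855]) cube([861, 234, 171]);
translate([108, 1713, 1026]) cube([861, 234, 171]);


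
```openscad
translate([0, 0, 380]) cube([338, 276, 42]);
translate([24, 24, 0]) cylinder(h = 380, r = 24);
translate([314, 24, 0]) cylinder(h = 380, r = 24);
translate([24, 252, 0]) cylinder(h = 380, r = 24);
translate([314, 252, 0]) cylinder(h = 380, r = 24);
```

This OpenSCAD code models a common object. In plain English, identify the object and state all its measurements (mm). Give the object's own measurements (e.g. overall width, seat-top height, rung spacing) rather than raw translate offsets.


A four-legged stool. The seat is a 338×276×42 mm slab whose top surface is at z = 422 mm; four round legs, each 48 mm in diameter, run from the floor (z = 0) to the underside of the seat, each leg's axis is inset half a diameter from the nearest pair of seat edges (so the leg's bounding box is flush with the corner).


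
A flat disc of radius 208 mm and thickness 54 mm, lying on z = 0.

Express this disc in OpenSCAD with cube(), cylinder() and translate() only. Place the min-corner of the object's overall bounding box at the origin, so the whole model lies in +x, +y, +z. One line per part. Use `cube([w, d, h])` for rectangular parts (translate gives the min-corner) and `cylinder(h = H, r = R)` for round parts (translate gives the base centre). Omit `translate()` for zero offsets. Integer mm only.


translate([208, 208, 0]) cylinder(h = 54, r = 208);


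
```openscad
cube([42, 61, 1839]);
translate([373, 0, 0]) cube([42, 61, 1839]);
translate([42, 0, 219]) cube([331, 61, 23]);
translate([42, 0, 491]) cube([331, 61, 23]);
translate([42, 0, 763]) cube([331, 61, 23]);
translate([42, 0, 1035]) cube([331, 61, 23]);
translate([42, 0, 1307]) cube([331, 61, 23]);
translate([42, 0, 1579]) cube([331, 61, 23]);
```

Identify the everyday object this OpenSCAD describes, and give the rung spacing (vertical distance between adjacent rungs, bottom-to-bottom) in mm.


A ladder. The rung spacing is 272 mm.

Two tall 42×61 posts with 6 short bars between them — a ladder. Adjacent rungs sit at z = 219 and z = 491, so the spacing is 491 − 219 = 272 mm.


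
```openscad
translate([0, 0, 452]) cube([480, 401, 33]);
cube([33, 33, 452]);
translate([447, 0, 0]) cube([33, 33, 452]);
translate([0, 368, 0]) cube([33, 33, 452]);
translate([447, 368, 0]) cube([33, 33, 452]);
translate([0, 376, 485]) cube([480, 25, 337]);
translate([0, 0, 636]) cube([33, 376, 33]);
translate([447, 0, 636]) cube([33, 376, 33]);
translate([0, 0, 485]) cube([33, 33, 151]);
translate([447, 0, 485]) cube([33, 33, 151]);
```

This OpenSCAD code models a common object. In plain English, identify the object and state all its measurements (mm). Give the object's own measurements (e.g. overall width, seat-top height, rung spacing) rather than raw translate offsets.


A chair. The seat is a 480×401×33 mm slab with its top at z = 485 mm, on four 33×33 mm corner legs (flush with the seat edges, standing on z = 0). A flat backrest 25 mm thick, 337 mm tall, spans the full seat width and rises from the seat top along its +y edge, rear face flush with the rear of the seat. Two armrests of 33×33 mm section run along each side from the seat's front edge to the front of the backrest, top faces 184 mm above the seat top and outer faces flush with the seat's x-edges; a 33×33 mm post under the front of each armrest stands on the seat at the front corner.


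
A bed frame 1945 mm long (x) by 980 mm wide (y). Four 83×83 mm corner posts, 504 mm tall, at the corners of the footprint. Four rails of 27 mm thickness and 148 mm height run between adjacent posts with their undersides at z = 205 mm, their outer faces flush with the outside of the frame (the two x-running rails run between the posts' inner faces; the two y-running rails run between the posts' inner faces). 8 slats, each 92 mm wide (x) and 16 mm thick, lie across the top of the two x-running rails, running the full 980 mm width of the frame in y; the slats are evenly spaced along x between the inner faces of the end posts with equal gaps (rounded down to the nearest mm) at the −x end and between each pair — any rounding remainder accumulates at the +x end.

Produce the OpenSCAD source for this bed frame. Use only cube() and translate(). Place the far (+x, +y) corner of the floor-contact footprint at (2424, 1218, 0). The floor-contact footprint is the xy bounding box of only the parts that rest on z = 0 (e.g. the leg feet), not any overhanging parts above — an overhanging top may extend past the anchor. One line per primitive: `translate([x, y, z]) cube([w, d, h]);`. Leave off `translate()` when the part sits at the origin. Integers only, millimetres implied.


translate([479, 238, 0]) cube([83, 83, 504]);
translate([479, 1135, 0]) cube([83, 83, 504]);
translate([2341, 238, 0]) cube([83, 83, 504]);
translate([2341, 1135, 0]) cube([83, 83, 504]);
translate([562, 238, 205]) cube([1779, 27, 148]);
translate([562, 1191, 205]) cube([1779, 27, 148]);
translate([479, 321, 205]) cube([27, 814, 148]);
translate([2397, 321, 205]) cube([27, 814, 148]);
translate([677, 238, 353]) cube([92, 980, 16]);
translate([884, 238, 353]) cube([92, 980, 16]);
translate([1091, 238, 353]) cube([92, 980, 16]);
translate([1298, 238, 353]) cube([92, 980, 16]);
translate([1505, 238, 353]) cube([92, 980, 16]);
translate([1712, 238, 353]) cube([92, 980, 16]);
translate([1919, 238, 353]) cube([92, 980, 16]);
translate([2126, 238, 353]) cube([92, 980, 16]);


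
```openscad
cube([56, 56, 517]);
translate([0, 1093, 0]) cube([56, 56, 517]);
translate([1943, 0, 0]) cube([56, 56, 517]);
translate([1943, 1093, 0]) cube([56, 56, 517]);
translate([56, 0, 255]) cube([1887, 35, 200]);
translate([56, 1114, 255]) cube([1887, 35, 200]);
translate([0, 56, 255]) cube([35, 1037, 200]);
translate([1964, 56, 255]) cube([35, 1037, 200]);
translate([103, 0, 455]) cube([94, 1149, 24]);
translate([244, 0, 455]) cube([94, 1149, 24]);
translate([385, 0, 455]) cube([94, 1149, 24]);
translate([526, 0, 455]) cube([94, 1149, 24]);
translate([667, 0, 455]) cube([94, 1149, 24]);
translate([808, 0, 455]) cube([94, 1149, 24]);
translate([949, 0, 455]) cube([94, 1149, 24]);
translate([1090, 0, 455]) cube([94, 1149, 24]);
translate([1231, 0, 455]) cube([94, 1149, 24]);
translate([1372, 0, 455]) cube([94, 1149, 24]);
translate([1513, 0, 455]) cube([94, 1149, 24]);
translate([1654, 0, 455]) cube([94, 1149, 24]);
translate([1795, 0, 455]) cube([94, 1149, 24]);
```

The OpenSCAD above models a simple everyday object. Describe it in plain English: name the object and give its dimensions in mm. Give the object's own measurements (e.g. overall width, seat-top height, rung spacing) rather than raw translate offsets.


A bed frame 1999 mm long (x) by 1149 mm wide (y). Four 56×56 mm corner posts, 517 mm tall, at the corners of the footprint. Four rails of 35 mm thickness and 200 mm height run between adjacent posts with their undersides at z = 255 mm, their outer faces flush with the outside of the frame (the two x-running rails run between the posts' inner faces; the two y-running rails run between the posts' inner faces). 13 slats, each 94 mm wide (x) and 24 mm thick, lie across the top of the two x-running rails, running the full 1149 mm width of the frame in y; along x they sit between the end posts with a 47 mm gap after the −x posts and between neighbouring slats, leaving 54 mm before the +x posts.


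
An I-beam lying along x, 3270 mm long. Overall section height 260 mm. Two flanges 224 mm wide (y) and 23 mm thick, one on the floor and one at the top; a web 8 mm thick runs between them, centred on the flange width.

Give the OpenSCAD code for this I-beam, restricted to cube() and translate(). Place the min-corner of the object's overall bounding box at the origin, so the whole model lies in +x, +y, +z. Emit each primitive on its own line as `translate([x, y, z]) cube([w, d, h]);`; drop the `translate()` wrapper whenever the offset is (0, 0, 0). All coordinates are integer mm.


cube([3270, 224, 23]);
translate([0, 108, 23]) cube([3270, 8, 214]);
translate([0, 0, 237]) cube([3270, 224, 23]);


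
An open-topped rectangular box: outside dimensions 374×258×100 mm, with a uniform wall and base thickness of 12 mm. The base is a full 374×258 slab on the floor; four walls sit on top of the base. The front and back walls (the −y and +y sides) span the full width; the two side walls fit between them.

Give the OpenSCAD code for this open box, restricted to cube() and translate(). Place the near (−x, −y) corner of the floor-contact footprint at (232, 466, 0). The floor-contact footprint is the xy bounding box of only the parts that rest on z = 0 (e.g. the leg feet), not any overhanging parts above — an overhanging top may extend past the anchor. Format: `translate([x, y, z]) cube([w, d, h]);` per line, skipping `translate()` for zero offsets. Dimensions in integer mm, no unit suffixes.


translate([232, 466, 0]) cube([374, 258, 12]);
translate([232, 466, 12]) cube([374, 12, 88]);
translate([232, 712, 12]) cube([374, 12, 88]);
translate([232, 478, 12]) cube([12, 234, 88]);
translate([594, 478, 12]) cube([12, 234, 88]);


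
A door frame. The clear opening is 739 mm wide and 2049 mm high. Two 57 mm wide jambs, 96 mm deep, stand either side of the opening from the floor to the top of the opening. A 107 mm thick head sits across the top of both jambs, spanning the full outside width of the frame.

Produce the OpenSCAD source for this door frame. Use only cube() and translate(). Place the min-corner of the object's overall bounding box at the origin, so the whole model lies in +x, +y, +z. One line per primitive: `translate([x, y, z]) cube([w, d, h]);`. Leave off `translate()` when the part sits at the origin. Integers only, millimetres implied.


cube([57, 96, 2049]);
translate([796, 0, 0]) cube([57, 96, 2049]);
translate([0, 0, 2049]) cube([853, 96, 107]);


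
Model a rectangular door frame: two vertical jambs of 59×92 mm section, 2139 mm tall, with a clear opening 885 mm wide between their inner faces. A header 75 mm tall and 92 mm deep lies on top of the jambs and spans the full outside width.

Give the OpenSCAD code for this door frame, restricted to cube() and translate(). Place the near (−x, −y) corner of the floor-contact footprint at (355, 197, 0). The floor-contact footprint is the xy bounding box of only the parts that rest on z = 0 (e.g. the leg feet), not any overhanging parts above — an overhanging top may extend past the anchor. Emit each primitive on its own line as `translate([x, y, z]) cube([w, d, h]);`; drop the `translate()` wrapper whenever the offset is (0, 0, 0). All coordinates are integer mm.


translate([355, 197, 0]) cube([59, 92, 2139]);
translate([1299, 197, 0]) cube([59, 92, 2139]);
translate([355, 197, 2139]) cube([1003, 92, 75]);


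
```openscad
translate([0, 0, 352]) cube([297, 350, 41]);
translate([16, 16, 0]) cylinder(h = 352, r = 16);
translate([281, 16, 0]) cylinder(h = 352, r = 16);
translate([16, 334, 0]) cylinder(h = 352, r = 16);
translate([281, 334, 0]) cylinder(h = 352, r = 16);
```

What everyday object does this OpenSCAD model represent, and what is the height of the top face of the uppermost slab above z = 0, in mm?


A stool. The seat height is 393 mm.

A 297×350×41 slab at z = 352 on four corner cylinders — a stool. The seat top is 352 + 41 = 393 mm.


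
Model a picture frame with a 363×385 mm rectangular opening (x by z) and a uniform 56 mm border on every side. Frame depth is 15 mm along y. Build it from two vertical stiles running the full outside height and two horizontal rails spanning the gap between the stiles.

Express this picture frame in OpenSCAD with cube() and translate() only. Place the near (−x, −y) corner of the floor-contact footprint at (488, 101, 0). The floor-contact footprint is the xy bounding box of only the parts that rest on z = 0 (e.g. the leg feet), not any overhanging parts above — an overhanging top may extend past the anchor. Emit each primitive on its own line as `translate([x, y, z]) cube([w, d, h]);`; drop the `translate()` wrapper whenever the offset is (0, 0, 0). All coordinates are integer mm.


translate([488, 101, 0]) cube([56, 15, 497]);
translate([907, 101, 0]) cube([56, 15, 497]);
translate([544, 101, 0]) cube([363, 15, 56]);
translate([544, 101, 441]) cube([363, 15, 56]);


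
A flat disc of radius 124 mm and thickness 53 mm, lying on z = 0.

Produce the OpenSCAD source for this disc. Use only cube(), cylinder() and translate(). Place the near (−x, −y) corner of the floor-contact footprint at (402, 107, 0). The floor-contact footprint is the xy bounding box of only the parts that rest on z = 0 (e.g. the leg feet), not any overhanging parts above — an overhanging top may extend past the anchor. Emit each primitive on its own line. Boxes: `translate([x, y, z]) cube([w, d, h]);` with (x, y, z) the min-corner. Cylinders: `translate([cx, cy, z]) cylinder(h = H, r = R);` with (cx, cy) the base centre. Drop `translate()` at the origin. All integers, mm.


translate([526, 231, 0]) cylinder(h = 53, r = 124);


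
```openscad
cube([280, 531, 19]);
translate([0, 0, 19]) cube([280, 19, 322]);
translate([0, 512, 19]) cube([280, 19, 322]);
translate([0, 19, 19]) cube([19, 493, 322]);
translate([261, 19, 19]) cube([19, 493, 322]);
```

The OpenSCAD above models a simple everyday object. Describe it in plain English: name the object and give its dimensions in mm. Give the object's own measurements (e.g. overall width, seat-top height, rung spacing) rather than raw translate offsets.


An open-topped rectangular box: outside dimensions 280×531×341 mm, with a uniform wall and base thickness of 19 mm. The base is a full 280×531 slab on the floor; four walls sit on top of the base. The front and back walls (the −y and +y sides) span the full width; the two side walls fit between them.


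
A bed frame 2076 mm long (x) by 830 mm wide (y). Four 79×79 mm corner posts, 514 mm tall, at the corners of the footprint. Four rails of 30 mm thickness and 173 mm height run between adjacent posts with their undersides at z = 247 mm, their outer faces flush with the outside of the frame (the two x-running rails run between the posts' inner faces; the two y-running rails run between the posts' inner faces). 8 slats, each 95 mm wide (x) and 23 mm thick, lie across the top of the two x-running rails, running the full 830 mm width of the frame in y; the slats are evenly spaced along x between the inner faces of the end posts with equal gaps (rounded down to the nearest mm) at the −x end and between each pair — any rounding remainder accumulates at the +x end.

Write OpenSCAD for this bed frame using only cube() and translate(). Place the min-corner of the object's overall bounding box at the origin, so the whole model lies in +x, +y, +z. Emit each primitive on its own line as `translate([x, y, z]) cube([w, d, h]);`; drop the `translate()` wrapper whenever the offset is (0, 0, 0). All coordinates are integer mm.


cube([79, 79, 514]);
translate([0, 751, 0]) cube([79, 79, 514]);
translate([1997, 0, 0]) cube([79, 79, 514]);
translate([1997, 751, 0]) cube([79, 79, 514]);
translate([79, 0, 247]) cube([1918, 30, 173]);
translate([79, 800, 247]) cube([1918, 30, 173]);
translate([0, 79, 247]) cube([30, 672, 173]);
translate([2046, 79, 247]) cube([30, 672, 173]);
translate([207, 0, 420]) cube([95, 830, 23]);
translate([430, 0, 420]) cube([95, 830, 23]);
translate([653, 0, 420]) cube([95, 830, 23]);
translate([876, 0, 420]) cube([95, 830, 23]);
translate([1099, 0, 420]) cube([95, 830, 23]);
translate([1322, 0, 420]) cube([95, 830, 23]);
translate([1545, 0, 420]) cube([95, 830, 23]);
translate([1768, 0, 420]) cube([95, 830, 23]);


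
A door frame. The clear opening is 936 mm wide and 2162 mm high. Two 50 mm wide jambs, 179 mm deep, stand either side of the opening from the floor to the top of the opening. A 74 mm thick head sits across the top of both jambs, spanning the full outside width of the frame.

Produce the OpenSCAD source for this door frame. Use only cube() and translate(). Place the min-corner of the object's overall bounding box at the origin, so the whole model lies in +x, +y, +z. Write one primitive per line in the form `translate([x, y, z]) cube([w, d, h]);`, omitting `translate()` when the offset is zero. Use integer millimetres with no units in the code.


cube([50, 179, 2162]);
translate([986, 0, 0]) cube([50, 179, 2162]);
translate([0, 0, 2162]) cube([1036, 179, 74]);


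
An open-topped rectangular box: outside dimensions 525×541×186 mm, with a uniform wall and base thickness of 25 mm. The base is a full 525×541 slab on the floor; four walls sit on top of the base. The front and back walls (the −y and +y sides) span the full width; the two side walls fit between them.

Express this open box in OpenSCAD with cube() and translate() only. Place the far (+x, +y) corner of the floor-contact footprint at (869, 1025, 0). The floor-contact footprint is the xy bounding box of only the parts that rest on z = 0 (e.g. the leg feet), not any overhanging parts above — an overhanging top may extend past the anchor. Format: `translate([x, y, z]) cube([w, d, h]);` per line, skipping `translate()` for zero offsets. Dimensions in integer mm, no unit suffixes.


translate([344, 484, 0]) cube([525, 541, 25]);
translate([344, 484, 25]) cube([525, 25, 161]);
translate([344, 1000, 25]) cube([525, 25, 161]);
translate([344, 509, 25]) cube([25, 491, 161]);
translate([844, 509, 25]) cube([25, 491, 161]);


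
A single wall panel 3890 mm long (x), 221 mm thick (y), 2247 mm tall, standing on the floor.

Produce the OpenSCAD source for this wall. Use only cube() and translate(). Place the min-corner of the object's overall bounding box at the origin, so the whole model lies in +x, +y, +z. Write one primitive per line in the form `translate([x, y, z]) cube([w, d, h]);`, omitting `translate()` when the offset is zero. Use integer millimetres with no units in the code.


cube([3890, 221, 2247]);


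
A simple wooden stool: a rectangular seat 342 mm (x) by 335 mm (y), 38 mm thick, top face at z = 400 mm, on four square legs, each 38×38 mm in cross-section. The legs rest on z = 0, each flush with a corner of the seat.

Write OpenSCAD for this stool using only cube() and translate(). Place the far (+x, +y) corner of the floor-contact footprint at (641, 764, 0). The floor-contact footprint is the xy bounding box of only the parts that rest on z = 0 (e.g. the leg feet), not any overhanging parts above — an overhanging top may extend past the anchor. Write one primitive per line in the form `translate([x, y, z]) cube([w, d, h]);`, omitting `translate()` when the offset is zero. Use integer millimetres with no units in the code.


// leg_h = 400 - 38 = 362
translate([299, 429, 362]) cube([342, 335, 38]);
translate([299, 429, 0]) cube([38, 38, 362]);
translate([603, 429, 0]) cube([38, 38, 362]);
translate([299, 726, 0]) cube([38, 38, 362]);
translate([603, 726, 0]) cube([38, 38, 362]);


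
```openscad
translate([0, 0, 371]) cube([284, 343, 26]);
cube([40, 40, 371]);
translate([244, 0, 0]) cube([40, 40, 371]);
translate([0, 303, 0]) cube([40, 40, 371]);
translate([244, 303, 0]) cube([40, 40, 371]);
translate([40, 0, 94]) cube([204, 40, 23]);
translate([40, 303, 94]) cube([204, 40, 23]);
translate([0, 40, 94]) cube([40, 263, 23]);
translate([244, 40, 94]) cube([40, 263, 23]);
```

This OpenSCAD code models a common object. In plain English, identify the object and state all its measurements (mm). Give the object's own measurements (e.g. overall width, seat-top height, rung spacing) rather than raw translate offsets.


A four-legged stool. The seat is a 284×343×26 mm slab whose top surface is at z = 397 mm; four square legs, each 40×40 mm in cross-section, run from the floor (z = 0) to the underside of the seat, each flush with a corner of the seat. Four stretchers, 40 mm wide and 23 mm tall, connect adjacent legs with their undersides at z = 94 mm, each running between the inner faces of the legs it joins and aligned with the legs' outer faces on the other axis.


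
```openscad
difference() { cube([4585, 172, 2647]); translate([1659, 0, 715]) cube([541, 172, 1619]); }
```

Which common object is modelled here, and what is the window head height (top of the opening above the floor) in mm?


A wall with a window opening. The window head height is 2334 mm.

A wall with a rectangular opening subtracted — a window. Sill at z = 715, opening 1619 mm tall, so the head is at 715 + 1619 = 2334 mm.


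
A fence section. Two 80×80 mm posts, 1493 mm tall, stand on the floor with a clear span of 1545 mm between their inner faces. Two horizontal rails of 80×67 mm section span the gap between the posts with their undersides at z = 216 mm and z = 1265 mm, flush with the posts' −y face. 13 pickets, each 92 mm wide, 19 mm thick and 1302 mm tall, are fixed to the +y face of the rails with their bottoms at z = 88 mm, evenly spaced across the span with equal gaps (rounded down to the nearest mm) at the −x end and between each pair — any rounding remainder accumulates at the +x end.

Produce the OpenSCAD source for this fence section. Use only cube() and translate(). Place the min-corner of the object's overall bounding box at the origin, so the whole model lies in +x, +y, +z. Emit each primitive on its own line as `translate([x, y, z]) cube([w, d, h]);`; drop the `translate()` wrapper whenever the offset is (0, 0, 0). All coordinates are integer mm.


cube([80, 80, 1493]);
translate([1625, 0, 0]) cube([80, 80, 1493]);
translate([80, 0, 216]) cube([1545, 80, 67]);
translate([80, 0, 1265]) cube([1545, 80, 67]);
translate([104, 80, 88]) cube([92, 19, 1302]);
translate([220, 80, 88]) cube([92, 19, 1302]);
translate([336, 80, 88]) cube([92, 19, 1302]);
translate([452, 80, 88]) cube([92, 19, 1302]);
translate([568, 80, 88]) cube([92, 19, 1302]);
translate([684, 80, 88]) cube([92, 19, 1302]);
translate([800, 80, 88]) cube([92, 19, 1302]);
translate([916, 80, 88]) cube([92, 19, 1302]);
translate([1032, 80, 88]) cube([92, 19, 1302]);
translate([1148, 80, 88]) cube([92, 19, 1302]);
translate([1264, 80, 88]) cube([92, 19, 1302]);
translate([1380, 80, 88]) cube([92, 19, 1302]);
translate([1496, 80, 88]) cube([92, 19, 1302]);
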